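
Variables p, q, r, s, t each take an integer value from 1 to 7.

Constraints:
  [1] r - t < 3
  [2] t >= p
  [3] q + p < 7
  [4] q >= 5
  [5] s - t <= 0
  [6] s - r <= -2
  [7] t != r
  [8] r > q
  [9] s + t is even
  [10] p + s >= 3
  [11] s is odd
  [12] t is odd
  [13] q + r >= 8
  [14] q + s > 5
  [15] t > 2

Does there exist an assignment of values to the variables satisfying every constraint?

Satisfiable

Try p = 1, q = 5, r = 6, s = 3, t = 5.
Check constraint 1: r - t = 1; constraint 3: q + p = 6. The remaining constraints are straightforward to verify.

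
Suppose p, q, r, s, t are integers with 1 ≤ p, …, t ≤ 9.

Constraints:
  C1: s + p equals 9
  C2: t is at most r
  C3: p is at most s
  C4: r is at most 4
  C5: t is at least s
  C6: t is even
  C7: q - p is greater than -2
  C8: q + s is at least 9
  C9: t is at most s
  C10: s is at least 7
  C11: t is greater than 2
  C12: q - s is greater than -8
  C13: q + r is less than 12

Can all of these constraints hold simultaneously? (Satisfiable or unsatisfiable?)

From constraints 5 and 10: t ≥ s and s ≥ 7, so t ≥ 7. From constraints 2 and 4: t ≤ r and r ≤ 4, so t ≤ 4. But 4 < 7, so no value of t works.

Unsatisfiable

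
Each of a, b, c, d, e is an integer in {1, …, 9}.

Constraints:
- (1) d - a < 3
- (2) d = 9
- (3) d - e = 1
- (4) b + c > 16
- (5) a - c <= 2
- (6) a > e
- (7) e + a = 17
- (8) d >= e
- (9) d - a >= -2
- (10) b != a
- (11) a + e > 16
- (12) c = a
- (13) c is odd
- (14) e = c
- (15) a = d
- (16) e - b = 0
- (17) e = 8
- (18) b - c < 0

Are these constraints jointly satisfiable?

Unsatisfiable

Constraint 17 fixes e = 8 and constraint 2 fixes d = 9. Constraints 12, 14, and 15 give e = c = a = d, so e = d. But 8 ≠ 9 — contradiction.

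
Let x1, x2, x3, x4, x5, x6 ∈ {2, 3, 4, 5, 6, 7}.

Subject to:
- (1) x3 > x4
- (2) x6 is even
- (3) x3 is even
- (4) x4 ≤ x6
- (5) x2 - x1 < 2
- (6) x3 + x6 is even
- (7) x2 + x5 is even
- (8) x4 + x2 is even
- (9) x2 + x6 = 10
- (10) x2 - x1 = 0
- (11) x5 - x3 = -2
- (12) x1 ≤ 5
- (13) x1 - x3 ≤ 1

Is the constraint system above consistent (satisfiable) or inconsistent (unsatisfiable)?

Satisfiable

Try x1 = 4, x2 = 4, x3 = 4, x4 = 2, x5 = 2, x6 = 6.
Check constraint 5: x2 - x1 = 0; constraint 9: x2 + x6 = 10; constraint 10: x2 - x1 = 0. The remaining constraints are straightforward to verify.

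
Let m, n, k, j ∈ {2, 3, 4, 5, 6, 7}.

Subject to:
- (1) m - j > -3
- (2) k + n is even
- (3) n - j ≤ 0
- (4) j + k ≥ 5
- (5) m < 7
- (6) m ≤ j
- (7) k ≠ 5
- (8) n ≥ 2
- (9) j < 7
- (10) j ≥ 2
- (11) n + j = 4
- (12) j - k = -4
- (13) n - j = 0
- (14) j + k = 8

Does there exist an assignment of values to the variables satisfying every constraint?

Satisfiable

Try m = 2, n = 2, k = 6, j = 2.
Check constraint 1: m - j = 0; constraint 3: n - j = 0. The remaining constraints are straightforward to verify.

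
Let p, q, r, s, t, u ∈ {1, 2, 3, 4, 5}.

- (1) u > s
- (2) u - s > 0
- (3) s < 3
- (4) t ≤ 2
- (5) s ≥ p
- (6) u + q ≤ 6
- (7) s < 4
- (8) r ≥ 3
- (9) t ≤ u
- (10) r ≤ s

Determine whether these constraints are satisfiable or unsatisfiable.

From constraints 8 and 10: s ≥ r and r ≥ 3, so s ≥ 3. From constraint 3: s ≤ 2. But 2 < 3, so no value of s works.

Unsatisfiable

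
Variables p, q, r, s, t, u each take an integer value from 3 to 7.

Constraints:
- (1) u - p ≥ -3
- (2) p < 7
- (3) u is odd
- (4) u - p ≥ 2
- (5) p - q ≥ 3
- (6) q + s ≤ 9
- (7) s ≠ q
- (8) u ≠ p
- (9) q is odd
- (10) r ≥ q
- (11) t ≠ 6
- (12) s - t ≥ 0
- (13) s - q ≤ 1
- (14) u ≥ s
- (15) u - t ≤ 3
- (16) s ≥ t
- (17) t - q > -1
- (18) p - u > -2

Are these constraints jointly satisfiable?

Constraints 4, 5, 12, 13, and 15 give t − u ≥ -3, u − p ≥ 2, p − q ≥ 3, q − s ≥ -1, s − t ≥ 0.
Adding all 5 inequalities: the left sides telescope to 0, and the right sides sum to (-3) + 2 + 3 + (-1) + 0 = 1. So 0 ≥ 1, which is false.

Unsatisfiable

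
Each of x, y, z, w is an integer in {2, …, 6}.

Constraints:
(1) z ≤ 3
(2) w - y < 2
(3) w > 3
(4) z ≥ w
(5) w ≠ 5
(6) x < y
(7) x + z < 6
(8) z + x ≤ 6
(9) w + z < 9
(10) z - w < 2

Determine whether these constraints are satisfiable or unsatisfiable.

Unsatisfiable

From constraint 3: w ≥ 4. From constraints 1 and 4: w ≤ z and z ≤ 3, so w ≤ 3. But 3 < 4, so no value of w works.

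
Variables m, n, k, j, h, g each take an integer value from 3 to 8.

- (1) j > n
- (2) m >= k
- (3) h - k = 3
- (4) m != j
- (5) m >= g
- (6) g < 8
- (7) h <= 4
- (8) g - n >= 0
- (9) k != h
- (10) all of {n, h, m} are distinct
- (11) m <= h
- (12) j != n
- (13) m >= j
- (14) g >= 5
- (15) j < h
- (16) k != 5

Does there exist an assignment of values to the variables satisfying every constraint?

From constraints 5 and 14: m ≥ g and g ≥ 5, so m ≥ 5. From constraints 7 and 11: m ≤ h and h ≤ 4, so m ≤ 4. But 4 < 5, so no value of m works.

Unsatisfiable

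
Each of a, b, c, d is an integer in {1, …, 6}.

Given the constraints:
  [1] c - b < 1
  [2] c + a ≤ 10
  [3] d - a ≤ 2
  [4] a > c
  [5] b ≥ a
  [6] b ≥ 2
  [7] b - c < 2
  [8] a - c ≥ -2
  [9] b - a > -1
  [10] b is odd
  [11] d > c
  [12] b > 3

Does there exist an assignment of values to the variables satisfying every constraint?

Satisfiable

One satisfying assignment is a = 5, b = 5, c = 4, d = 5.
For the less obvious constraints — constraint 1: c - b = -1; constraint 2: c + a = 9 — and the others hold by inspection.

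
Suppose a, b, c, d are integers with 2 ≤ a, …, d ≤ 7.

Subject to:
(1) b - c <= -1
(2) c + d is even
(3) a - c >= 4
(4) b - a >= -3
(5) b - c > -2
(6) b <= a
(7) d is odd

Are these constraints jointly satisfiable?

Constraints 1, 3, and 4 give c − b ≥ 1, b − a ≥ -3, a − c ≥ 4.
Adding all 3 inequalities: the left sides telescope to 0, and the right sides sum to 1 + (-3) + 4 = 2. So 0 ≥ 2, which is false.

Unsatisfiable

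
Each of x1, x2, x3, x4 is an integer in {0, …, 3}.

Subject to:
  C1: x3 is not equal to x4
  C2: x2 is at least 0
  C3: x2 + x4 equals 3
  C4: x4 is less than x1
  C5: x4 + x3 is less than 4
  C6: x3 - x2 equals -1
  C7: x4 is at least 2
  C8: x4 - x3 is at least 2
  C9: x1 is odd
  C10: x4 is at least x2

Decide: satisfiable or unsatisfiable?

Satisfiable

One satisfying assignment is x1 = 3, x2 = 1, x3 = 0, x4 = 2.
For the less obvious constraints — constraint 3: x2 + x4 = 3; constraint 5: x4 + x3 = 2 — and the others hold by inspection.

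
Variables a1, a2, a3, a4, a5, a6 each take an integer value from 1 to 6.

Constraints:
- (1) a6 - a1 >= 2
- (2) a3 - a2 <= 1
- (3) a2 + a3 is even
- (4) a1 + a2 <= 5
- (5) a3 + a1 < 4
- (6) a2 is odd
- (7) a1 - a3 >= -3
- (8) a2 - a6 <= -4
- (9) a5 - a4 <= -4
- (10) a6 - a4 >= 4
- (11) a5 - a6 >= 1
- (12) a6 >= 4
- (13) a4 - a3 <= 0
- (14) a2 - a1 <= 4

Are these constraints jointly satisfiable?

Constraints 1, 2, 9, 11, 13, and 14 give a1 − a2 ≥ -4, a2 − a3 ≥ -1, a3 − a4 ≥ 0, a4 − a5 ≥ 4, a5 − a6 ≥ 1, a6 − a1 ≥ 2.
Adding all 6 inequalities: the left sides telescope to 0, and the right sides sum to (-4) + (-1) + 0 + 4 + 1 + 2 = 2. So 0 ≥ 2, which is false.

Unsatisfiable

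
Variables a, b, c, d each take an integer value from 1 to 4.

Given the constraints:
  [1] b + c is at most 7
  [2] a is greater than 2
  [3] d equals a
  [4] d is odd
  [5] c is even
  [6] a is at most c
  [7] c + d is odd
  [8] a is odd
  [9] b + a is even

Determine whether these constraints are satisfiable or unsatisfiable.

Satisfiable

One satisfying assignment is a = 3, b = 3, c = 4, d = 3.
For the less obvious constraints — constraint 1: b + c = 7; constraint 4: d = 3 is odd — and the others hold by inspection.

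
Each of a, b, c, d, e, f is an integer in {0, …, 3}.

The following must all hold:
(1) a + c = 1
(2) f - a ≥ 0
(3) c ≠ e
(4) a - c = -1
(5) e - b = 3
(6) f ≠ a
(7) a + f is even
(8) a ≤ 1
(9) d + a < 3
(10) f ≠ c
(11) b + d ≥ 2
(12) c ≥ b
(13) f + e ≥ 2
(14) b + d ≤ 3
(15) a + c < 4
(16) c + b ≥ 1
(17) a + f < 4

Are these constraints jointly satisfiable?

Satisfiable

The assignment a = 0, b = 0, c = 1, d = 2, e = 3, f = 2 works:
  constraint 1 holds since a + c = 1.
  constraint 2 holds since f - a = 2.
The rest check out directly.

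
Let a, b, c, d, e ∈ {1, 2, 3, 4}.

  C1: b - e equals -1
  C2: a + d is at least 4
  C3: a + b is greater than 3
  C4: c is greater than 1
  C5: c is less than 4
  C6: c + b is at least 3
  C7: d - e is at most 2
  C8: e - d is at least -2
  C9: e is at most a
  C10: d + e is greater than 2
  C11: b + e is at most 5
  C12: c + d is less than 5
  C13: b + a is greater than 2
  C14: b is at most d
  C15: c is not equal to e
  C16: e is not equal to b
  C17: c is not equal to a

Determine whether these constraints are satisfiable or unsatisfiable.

Setting (a, b, c, d, e) = (3, 2, 2, 2, 3) satisfies everything: constraint 1: b - e = -1; constraint 2: a + d = 5; constraint 3: a + b = 5, and the others follow.

Satisfiable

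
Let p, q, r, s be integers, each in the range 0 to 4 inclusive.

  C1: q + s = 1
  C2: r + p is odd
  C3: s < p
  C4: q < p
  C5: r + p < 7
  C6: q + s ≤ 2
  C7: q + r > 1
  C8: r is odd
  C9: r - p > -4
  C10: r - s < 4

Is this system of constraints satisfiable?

Satisfiable

The assignment p = 4, q = 1, r = 1, s = 0 works:
  constraint 1 holds since q + s = 1.
  constraint 5 holds since r + p = 5.
The rest check out directly.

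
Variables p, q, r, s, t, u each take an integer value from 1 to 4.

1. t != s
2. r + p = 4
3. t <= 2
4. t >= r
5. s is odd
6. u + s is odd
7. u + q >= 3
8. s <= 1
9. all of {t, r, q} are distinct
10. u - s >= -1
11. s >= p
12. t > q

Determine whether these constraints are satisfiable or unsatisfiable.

From constraints 3 and 4: r ≤ t ≤ 2. From constraints 8 and 11: p ≤ s ≤ 1. Hence r + p ≤ 3. But constraint 2 requires r + p = 4, and 4 > 3. Contradiction.

Unsatisfiable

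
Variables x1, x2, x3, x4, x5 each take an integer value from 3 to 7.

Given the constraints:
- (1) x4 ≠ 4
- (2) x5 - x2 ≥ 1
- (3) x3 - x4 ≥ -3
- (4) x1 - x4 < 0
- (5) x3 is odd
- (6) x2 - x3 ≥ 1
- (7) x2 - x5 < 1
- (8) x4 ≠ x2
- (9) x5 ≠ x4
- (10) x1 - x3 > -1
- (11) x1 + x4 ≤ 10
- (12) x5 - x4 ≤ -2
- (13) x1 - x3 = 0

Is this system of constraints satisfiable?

Unsatisfiable

Constraints 2, 3, 6, and 12 give x3 − x4 ≥ -3, x4 − x5 ≥ 2, x5 − x2 ≥ 1, x2 − x3 ≥ 1.
Adding all 4 inequalities: the left sides telescope to 0, and the right sides sum to (-3) + 2 + 1 + 1 = 1. So 0 ≥ 1, which is false.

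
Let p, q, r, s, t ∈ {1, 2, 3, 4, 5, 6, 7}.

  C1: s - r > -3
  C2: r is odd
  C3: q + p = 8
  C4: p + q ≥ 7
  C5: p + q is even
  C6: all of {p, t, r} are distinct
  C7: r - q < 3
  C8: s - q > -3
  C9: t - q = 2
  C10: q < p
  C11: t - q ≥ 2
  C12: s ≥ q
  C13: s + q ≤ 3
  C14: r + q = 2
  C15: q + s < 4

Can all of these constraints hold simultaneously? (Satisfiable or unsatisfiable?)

Satisfiable

The assignment p = 7, q = 1, r = 1, s = 1, t = 3 works:
  constraint 1 holds since s - r = 0.
  constraint 3 holds since q + p = 8.
  constraint 4 holds since p + q = 8.
The rest check out directly.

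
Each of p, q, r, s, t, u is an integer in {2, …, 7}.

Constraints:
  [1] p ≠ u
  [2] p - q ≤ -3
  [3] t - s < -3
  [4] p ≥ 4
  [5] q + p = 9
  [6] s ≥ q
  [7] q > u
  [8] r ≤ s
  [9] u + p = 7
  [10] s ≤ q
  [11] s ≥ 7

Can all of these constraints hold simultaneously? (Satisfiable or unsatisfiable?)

Unsatisfiable

From constraints 10 and 11: q ≥ s ≥ 7. From constraint 4: p ≥ 4. Hence q + p ≥ 11. But constraint 5 requires q + p = 9, and 9 < 11. Contradiction.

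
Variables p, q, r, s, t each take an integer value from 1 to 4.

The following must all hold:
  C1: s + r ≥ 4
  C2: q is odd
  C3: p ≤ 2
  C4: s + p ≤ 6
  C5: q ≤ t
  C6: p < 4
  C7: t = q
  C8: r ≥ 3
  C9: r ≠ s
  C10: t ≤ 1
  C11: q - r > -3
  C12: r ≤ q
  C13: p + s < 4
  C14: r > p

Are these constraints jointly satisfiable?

From constraints 8 and 12: q ≥ r and r ≥ 3, so q ≥ 3. From constraints 5 and 10: q ≤ t and t ≤ 1, so q ≤ 1. But 1 < 3, so no value of q works.

Unsatisfiable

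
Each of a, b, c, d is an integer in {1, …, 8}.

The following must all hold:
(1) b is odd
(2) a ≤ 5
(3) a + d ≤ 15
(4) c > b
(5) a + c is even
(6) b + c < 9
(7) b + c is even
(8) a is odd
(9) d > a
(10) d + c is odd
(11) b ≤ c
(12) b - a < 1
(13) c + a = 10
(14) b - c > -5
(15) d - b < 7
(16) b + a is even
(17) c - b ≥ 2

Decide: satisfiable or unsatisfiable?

Setting (a, b, c, d) = (5, 3, 5, 8) satisfies everything: constraint 3: a + d = 13; constraint 6: b + c = 8; constraint 12: b - a = -2, and the others follow.

Satisfiable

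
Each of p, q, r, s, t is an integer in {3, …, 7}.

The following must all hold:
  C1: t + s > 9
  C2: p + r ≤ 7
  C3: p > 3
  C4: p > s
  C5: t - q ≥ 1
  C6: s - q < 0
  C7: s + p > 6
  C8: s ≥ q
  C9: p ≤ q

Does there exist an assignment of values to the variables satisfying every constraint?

Unsatisfiable

Constraints 4, 8, and 9 give p ≤ q, q ≤ s, s < p. Chaining: p ≤ q ≤ s < p, which forces p < p — impossible.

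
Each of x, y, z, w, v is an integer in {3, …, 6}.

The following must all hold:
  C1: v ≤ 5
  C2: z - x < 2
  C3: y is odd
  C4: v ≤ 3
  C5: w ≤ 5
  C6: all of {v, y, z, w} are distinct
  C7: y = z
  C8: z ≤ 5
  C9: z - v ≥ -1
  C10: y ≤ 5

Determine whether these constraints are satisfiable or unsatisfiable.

Constraints 1, 5, 8, and 10 confine each of v, y, z, w to the 3 values {3, …, 5} (the domain already gives each ≥ 3).
Constraint 6 requires all 4 of them to be distinct, but only 3 values are available — impossible by the pigeonhole principle.

Unsatisfiable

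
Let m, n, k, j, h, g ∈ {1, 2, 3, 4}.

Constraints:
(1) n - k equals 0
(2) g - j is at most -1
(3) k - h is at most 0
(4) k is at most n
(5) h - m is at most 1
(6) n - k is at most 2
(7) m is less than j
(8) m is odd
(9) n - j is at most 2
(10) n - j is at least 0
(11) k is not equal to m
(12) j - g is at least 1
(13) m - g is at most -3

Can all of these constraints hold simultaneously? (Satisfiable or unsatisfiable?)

Unsatisfiable

Constraints 3, 5, 6, 10, 12, and 13 give m − h ≥ -1, h − k ≥ 0, k − n ≥ -2, n − j ≥ 0, j − g ≥ 1, g − m ≥ 3.
Adding all 6 inequalities: the left sides telescope to 0, and the right sides sum to (-1) + 0 + (-2) + 0 + 1 + 3 = 1. So 0 ≥ 1, which is false.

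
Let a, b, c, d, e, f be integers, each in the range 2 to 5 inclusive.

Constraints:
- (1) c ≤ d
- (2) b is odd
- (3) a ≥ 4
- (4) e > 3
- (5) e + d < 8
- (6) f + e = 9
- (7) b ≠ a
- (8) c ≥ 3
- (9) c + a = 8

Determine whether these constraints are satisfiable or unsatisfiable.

Satisfiable

One satisfying assignment is a = 5, b = 3, c = 3, d = 3, e = 4, f = 5.
For the less obvious constraints — constraint 5: e + d = 7; constraint 6: f + e = 9; constraint 9: c + a = 8 — and the others hold by inspection.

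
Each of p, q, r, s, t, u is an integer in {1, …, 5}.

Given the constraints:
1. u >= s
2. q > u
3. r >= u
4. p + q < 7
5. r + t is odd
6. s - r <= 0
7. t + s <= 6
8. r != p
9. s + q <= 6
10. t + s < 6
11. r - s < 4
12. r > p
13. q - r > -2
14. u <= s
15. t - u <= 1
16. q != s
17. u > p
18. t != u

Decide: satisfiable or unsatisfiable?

One satisfying assignment is p = 1, q = 4, r = 4, s = 2, t = 3, u = 2.
For the less obvious constraints — constraint 4: p + q = 5; constraint 6: s - r = -2; constraint 7: t + s = 5 — and the others hold by inspection.

Satisfiable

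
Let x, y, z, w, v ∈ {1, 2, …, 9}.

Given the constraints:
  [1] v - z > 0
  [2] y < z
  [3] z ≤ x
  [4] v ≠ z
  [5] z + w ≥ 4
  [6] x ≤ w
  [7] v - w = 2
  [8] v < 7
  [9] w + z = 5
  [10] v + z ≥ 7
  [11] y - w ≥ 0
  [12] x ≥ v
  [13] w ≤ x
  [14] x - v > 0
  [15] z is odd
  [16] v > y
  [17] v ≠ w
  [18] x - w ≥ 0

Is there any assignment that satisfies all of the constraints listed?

Constraints 1, 2, 6, 11, and 14 give y < z, z < v, v < x, x ≤ w, w ≤ y. Chaining: y < z < v < x ≤ w ≤ y, which forces y < y — impossible.

Unsatisfiable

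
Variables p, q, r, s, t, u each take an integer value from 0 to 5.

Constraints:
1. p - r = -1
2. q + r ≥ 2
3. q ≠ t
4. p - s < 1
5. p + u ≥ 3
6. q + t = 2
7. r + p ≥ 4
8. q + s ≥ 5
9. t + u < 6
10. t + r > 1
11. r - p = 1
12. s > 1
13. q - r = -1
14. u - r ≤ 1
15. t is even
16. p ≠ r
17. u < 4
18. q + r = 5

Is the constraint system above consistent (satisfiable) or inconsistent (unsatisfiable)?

Satisfiable

The assignment p = 2, q = 2, r = 3, s = 4, t = 0, u = 3 works:
  constraint 1 holds since p - r = -1.
  constraint 2 holds since q + r = 5.
  constraint 4 holds since p - s = -2.
The rest check out directly.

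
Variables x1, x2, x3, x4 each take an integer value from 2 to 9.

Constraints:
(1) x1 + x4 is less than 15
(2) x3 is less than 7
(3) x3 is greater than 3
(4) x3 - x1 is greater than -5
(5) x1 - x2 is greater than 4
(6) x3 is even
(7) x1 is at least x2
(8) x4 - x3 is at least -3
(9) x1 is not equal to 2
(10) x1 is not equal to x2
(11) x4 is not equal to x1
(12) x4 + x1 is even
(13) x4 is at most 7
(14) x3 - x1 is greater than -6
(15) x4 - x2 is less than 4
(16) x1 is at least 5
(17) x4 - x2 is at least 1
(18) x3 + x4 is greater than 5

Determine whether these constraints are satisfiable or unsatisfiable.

Try x1 = 8, x2 = 2, x3 = 4, x4 = 4.
Check constraint 1: x1 + x4 = 12; constraint 4: x3 - x1 = -4; constraint 5: x1 - x2 = 6. The remaining constraints are straightforward to verify.

Satisfiable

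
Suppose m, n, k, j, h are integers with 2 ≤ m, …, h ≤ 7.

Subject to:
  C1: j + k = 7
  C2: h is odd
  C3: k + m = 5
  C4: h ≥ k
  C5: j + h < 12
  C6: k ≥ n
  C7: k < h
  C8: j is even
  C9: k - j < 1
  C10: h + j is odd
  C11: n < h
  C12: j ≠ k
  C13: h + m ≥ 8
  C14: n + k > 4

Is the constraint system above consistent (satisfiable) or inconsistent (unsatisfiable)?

Take m = 2, n = 2, k = 3, j = 4, h = 7. Then constraint 1: j + k = 7; constraint 3: k + m = 5, and every other listed constraint is also met.

Satisfiable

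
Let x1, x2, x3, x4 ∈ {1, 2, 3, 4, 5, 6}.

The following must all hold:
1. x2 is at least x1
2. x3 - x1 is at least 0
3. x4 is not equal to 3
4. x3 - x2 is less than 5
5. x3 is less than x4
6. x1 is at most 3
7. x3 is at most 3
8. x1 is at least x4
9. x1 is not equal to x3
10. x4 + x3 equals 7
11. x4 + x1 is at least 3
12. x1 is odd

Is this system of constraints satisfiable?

Unsatisfiable

From constraints 6 and 8: x4 ≤ x1 ≤ 3. From constraint 7: x3 ≤ 3. Hence x4 + x3 ≤ 6. But constraint 10 requires x4 + x3 = 7, and 7 > 6. Contradiction.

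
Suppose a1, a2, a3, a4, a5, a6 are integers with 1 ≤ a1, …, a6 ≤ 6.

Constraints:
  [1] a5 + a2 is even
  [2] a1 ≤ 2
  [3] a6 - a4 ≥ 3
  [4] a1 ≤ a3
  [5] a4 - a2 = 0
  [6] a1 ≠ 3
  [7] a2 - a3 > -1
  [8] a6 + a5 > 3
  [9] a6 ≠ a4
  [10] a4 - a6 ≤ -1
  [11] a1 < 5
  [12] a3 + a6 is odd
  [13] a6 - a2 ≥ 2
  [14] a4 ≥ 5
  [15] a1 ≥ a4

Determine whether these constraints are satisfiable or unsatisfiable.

From constraints 14 and 15: a1 ≥ a4 and a4 ≥ 5, so a1 ≥ 5. From constraint 2: a1 ≤ 2. But 2 < 5, so no value of a1 works.

Unsatisfiable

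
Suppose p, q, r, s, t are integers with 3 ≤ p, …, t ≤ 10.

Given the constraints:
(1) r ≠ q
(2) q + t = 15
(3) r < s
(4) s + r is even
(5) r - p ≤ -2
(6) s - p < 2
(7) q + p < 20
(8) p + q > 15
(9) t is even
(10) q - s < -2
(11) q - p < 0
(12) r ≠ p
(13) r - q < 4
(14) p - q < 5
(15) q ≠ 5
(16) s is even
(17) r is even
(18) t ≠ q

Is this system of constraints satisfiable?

Try p = 10, q = 7, r = 8, s = 10, t = 8.
Check constraint 2: q + t = 15; constraint 5: r - p = -2; constraint 6: s - p = 0. The remaining constraints are straightforward to verify.

Satisfiable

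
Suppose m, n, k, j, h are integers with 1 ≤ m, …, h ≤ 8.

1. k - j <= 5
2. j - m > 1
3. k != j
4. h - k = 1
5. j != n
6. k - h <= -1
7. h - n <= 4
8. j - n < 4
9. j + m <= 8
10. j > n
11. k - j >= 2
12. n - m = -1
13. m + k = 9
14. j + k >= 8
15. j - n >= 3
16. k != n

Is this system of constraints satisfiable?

Unsatisfiable

Constraints 6, 7, 11, and 15 give j − n ≥ 3, n − h ≥ -4, h − k ≥ 1, k − j ≥ 2.
Adding all 4 inequalities: the left sides telescope to 0, and the right sides sum to 3 + (-4) + 1 + 2 = 2. So 0 ≥ 2, which is false.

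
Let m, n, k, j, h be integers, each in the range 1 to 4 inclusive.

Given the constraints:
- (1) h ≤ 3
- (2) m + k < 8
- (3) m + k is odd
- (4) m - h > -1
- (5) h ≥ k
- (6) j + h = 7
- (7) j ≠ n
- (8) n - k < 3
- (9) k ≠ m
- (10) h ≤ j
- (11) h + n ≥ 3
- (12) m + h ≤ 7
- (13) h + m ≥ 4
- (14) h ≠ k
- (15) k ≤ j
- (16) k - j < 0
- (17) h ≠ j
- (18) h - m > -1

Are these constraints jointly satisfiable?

Satisfiable

Setting (m, n, k, j, h) = (3, 3, 2, 4, 3) satisfies everything: constraint 2: m + k = 5; constraint 4: m - h = 0; constraint 6: j + h = 7, and the others follow.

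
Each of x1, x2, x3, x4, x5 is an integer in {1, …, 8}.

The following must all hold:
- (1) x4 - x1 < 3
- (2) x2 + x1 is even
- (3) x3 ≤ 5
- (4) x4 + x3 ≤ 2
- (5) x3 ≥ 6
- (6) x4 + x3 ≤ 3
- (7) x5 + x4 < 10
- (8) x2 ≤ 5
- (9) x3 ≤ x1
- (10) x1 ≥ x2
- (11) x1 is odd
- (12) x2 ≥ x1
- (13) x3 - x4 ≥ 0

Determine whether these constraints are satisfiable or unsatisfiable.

Unsatisfiable

From constraints 5 and 9: x1 ≥ x3 and x3 ≥ 6, so x1 ≥ 6. From constraints 8 and 12: x1 ≤ x2 and x2 ≤ 5, so x1 ≤ 5. But 5 < 6, so no value of x1 works.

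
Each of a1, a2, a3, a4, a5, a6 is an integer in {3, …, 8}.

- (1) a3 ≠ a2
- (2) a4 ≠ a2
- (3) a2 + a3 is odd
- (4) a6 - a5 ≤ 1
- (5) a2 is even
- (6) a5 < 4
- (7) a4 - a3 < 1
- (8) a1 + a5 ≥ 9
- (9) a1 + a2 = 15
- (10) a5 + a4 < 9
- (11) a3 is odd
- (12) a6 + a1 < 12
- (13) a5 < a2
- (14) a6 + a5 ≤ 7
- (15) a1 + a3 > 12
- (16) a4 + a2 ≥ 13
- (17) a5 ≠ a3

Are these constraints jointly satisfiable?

Satisfiable

The assignment a1 = 7, a2 = 8, a3 = 7, a4 = 5, a5 = 3, a6 = 3 works:
  constraint 4 holds since a6 - a5 = 0.
  constraint 7 holds since a4 - a3 = -2.
The rest check out directly.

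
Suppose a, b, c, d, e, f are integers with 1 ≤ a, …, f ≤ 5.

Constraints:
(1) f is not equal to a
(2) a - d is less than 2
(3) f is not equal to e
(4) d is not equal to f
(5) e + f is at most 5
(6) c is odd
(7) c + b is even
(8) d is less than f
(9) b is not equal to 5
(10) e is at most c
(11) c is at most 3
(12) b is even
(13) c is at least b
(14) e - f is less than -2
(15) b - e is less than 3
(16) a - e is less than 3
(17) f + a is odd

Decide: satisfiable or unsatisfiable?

Constraint 6 makes c odd and constraint 12 makes b even, so c + b must be odd. Constraint 7 says c + b is even — contradiction.

Unsatisfiable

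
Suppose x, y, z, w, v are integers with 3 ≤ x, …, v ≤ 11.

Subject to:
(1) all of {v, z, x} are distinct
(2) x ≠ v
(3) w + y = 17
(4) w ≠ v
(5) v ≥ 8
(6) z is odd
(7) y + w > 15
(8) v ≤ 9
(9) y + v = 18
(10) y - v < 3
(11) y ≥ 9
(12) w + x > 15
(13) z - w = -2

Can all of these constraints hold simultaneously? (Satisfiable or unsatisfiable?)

Satisfiable

The assignment x = 11, y = 10, z = 5, w = 7, v = 8 works:
  constraint 3 holds since w + y = 17.
  constraint 7 holds since y + w = 17.
The rest check out directly.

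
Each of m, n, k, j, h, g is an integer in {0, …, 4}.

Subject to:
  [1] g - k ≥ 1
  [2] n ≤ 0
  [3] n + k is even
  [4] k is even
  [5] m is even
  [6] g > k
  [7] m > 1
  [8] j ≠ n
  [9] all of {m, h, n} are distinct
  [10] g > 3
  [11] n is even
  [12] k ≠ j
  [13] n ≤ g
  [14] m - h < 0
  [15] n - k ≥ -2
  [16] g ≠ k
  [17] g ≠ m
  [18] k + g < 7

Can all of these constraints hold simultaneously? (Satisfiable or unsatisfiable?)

Take m = 2, n = 0, k = 0, j = 2, h = 4, g = 4. Then constraint 1: g - k = 4; constraint 14: m - h = -2; constraint 15: n - k = 0, and every other listed constraint is also met.

Satisfiable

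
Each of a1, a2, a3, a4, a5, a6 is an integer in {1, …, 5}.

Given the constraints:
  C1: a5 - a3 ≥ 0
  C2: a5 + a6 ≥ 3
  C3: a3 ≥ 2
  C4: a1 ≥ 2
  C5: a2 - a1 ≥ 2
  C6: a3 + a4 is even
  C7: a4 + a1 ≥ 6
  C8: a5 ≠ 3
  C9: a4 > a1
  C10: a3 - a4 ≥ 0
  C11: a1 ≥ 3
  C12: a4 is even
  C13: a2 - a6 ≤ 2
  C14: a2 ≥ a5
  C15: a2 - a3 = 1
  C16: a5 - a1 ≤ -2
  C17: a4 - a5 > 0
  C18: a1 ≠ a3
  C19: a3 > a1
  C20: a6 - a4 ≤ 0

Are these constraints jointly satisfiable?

Constraints 1, 5, 10, 13, 16, and 20 give a6 − a2 ≥ -2, a2 − a1 ≥ 2, a1 − a5 ≥ 2, a5 − a3 ≥ 0, a3 − a4 ≥ 0, a4 − a6 ≥ 0.
Adding all 6 inequalities: the left sides telescope to 0, and the right sides sum to (-2) + 2 + 2 + 0 + 0 + 0 = 2. So 0 ≥ 2, which is false.

Unsatisfiable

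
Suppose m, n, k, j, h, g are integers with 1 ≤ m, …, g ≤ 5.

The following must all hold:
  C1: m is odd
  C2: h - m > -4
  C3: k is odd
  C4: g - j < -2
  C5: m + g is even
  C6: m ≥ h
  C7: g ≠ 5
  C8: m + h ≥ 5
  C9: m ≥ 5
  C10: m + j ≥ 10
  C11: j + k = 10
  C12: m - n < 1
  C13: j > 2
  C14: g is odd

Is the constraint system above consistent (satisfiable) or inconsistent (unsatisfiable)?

Satisfiable

Take m = 5, n = 5, k = 5, j = 5, h = 2, g = 1. Then constraint 2: h - m = -3; constraint 4: g - j = -4, and every other listed constraint is also met.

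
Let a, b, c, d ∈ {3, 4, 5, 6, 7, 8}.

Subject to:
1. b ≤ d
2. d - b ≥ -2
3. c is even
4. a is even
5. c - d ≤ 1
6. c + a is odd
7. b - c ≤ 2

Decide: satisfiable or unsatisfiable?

Unsatisfiable

Constraint 3 makes c even and constraint 4 makes a even, so c + a must be even. Constraint 6 says c + a is odd — contradiction.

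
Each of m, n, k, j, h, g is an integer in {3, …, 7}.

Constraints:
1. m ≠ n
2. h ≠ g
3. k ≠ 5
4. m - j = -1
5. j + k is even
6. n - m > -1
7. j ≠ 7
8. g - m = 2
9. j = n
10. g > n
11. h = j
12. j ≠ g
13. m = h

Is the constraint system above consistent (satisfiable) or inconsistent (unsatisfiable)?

From constraints 9, 11, and 13, m = h = j = n, so m = n. But constraint 1 says m ≠ n. Contradiction.

Unsatisfiable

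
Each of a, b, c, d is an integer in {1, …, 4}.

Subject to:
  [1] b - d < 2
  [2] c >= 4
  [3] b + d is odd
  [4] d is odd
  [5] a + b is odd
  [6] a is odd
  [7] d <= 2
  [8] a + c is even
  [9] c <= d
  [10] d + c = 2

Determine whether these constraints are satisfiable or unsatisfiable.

Unsatisfiable

From constraint 2: c ≥ 4. From constraints 7 and 9: c ≤ d and d ≤ 2, so c ≤ 2. But 2 < 4, so no value of c works.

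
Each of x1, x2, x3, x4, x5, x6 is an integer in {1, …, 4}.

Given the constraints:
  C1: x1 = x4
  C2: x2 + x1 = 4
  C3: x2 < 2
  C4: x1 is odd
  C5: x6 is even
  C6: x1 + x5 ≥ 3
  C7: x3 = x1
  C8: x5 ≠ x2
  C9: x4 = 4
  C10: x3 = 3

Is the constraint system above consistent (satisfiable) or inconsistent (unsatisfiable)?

Constraint 10 fixes x3 = 3 and constraint 9 fixes x4 = 4. Constraints 1 and 7 give x3 = x1 = x4, so x3 = x4. But 3 ≠ 4 — contradiction.

Unsatisfiable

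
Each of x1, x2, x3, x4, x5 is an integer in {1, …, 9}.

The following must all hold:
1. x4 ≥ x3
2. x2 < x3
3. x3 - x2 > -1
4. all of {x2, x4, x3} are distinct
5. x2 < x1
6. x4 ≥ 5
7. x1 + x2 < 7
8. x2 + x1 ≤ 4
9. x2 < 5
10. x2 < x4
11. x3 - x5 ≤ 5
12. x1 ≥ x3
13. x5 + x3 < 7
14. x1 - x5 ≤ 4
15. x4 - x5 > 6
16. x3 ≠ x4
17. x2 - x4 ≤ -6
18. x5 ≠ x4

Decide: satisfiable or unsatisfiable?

Satisfiable

Setting (x1, x2, x3, x4, x5) = (3, 1, 3, 9, 1) satisfies everything: constraint 3: x3 - x2 = 2; constraint 7: x1 + x2 = 4, and the others follow.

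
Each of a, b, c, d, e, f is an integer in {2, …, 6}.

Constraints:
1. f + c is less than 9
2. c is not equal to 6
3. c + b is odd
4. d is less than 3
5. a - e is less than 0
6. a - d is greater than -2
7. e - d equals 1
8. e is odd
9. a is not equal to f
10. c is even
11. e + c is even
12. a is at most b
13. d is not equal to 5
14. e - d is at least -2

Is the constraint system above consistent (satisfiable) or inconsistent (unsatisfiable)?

Unsatisfiable

Constraint 8 makes e odd and constraint 10 makes c even, so e + c must be odd. Constraint 11 says e + c is even — contradiction.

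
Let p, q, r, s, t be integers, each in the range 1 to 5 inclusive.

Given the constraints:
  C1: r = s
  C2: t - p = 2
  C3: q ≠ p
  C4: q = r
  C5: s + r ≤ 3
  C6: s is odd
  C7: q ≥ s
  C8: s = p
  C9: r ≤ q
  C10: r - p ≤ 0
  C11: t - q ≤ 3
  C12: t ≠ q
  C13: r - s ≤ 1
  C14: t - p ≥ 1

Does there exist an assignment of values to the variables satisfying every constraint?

Unsatisfiable

From constraints 1, 4, and 8, q = r = s = p, so q = p. But constraint 3 says q ≠ p. Contradiction.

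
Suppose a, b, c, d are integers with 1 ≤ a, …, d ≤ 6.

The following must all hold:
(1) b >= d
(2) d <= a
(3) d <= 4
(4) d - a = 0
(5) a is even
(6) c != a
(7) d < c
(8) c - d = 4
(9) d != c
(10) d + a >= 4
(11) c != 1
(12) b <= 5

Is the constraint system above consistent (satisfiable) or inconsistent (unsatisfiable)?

The assignment a = 2, b = 2, c = 6, d = 2 works:
  constraint 4 holds since d - a = 0.
  constraint 8 holds since c - d = 4.
  constraint 10 holds since d + a = 4.
The rest check out directly.

Satisfiable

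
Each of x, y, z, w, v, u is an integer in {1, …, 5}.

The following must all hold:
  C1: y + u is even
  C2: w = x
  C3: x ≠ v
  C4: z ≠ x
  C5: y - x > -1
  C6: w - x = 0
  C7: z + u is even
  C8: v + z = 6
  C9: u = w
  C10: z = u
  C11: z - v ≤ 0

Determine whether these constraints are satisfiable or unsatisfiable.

Unsatisfiable

From constraints 2, 9, and 10, z = u = w = x, so z = x. But constraint 4 says z ≠ x. Contradiction.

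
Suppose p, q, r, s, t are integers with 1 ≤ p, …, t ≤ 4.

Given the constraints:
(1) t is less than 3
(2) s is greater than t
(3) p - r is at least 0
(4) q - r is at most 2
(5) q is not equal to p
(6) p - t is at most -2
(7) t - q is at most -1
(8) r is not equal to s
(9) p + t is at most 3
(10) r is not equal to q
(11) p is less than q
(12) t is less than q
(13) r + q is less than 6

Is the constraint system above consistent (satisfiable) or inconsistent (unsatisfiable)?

Constraints 3, 4, 6, and 7 give t − p ≥ 2, p − r ≥ 0, r − q ≥ -2, q − t ≥ 1.
Adding all 4 inequalities: the left sides telescope to 0, and the right sides sum to 2 + 0 + (-2) + 1 = 1. So 0 ≥ 1, which is false.

Unsatisfiable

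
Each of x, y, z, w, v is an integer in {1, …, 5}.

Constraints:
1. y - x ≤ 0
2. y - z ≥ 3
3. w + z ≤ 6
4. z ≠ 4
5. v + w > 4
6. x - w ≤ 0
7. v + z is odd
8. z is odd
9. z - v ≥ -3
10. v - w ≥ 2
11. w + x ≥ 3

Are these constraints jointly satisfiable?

Unsatisfiable

Constraints 1, 2, 6, 9, and 10 give w − x ≥ 0, x − y ≥ 0, y − z ≥ 3, z − v ≥ -3, v − w ≥ 2.
Adding all 5 inequalities: the left sides telescope to 0, and the right sides sum to 0 + 0 + 3 + (-3) + 2 = 2. So 0 ≥ 2, which is false.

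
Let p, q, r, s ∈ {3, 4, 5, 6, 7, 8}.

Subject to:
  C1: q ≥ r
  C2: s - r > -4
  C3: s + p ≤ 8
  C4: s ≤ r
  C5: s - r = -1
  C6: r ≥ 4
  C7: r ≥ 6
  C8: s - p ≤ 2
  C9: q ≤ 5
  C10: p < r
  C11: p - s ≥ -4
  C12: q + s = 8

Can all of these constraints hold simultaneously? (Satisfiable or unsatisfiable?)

From constraints 1 and 7: q ≥ r and r ≥ 6, so q ≥ 6. From constraint 9: q ≤ 5. But 5 < 6, so no value of q works.

Unsatisfiable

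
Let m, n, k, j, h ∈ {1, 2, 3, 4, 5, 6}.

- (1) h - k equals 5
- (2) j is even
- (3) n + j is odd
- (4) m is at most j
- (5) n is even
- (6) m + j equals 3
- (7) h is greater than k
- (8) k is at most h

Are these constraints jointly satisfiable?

Constraint 5 makes n even and constraint 2 makes j even, so n + j must be even. Constraint 3 says n + j is odd — contradiction.

Unsatisfiable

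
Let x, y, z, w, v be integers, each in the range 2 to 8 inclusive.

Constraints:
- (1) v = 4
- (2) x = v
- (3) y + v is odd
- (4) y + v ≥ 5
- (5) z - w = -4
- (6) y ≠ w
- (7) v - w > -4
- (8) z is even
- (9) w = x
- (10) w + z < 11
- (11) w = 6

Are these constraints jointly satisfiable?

Constraint 11 fixes w = 6 and constraint 1 fixes v = 4. Constraints 2 and 9 give w = x = v, so w = v. But 6 ≠ 4 — contradiction.

Unsatisfiable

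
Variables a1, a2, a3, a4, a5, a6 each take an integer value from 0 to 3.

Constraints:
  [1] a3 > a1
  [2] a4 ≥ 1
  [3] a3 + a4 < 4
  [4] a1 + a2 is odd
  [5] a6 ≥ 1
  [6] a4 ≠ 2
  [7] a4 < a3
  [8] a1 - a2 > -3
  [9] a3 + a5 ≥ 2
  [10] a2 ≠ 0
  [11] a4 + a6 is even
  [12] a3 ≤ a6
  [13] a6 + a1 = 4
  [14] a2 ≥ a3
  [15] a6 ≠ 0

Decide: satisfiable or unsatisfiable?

Setting (a1, a2, a3, a4, a5, a6) = (1, 2, 2, 1, 3, 3) satisfies everything: constraint 3: a3 + a4 = 3; constraint 8: a1 - a2 = -1, and the others follow.

Satisfiable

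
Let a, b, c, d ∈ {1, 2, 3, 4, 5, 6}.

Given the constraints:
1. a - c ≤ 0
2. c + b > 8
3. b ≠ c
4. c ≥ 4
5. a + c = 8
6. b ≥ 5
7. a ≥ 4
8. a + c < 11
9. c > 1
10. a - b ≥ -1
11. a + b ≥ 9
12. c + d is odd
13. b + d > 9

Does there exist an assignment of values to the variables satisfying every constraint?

Satisfiable

Try a = 4, b = 5, c = 4, d = 5.
Check constraint 1: a - c = 0; constraint 2: c + b = 9. The remaining constraints are straightforward to verify.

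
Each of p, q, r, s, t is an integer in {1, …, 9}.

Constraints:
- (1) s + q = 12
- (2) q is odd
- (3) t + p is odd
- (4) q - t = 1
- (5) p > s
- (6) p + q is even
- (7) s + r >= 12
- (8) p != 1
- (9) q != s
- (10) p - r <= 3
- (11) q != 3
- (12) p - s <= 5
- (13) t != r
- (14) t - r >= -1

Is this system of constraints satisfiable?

Satisfiable

Setting (p, q, r, s, t) = (9, 7, 7, 5, 6) satisfies everything: constraint 1: s + q = 12; constraint 4: q - t = 1; constraint 7: s + r = 12, and the others follow.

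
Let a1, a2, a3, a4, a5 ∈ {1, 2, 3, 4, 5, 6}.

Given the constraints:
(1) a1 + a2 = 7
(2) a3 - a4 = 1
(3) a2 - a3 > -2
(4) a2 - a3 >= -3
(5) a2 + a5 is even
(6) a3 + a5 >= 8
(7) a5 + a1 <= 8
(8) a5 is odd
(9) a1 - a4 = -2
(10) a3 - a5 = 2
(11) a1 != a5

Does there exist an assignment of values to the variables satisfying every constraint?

Satisfiable

Take a1 = 2, a2 = 5, a3 = 5, a4 = 4, a5 = 3. Then constraint 1: a1 + a2 = 7; constraint 2: a3 - a4 = 1; constraint 3: a2 - a3 = 0, and every other listed constraint is also met.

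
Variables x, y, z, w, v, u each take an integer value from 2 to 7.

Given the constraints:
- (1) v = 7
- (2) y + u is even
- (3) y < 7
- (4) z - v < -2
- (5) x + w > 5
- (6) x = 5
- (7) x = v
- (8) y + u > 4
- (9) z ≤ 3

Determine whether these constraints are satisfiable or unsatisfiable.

Constraint 6 fixes x = 5 and constraint 1 fixes v = 7, but constraint 7 requires x = v. Since 5 ≠ 7, contradiction.

Unsatisfiable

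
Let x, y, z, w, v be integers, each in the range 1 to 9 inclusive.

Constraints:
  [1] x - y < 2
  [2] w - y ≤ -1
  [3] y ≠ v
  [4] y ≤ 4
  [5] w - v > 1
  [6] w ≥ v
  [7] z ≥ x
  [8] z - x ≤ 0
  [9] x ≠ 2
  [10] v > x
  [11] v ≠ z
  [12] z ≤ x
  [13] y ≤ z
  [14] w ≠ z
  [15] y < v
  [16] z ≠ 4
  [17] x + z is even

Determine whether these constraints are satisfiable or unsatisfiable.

Unsatisfiable

Constraints 2, 6, 10, 12, and 13 give z ≤ x, x < v, v ≤ w, w < y, y ≤ z. Chaining: z ≤ x < v ≤ w < y ≤ z, which forces z < z — impossible.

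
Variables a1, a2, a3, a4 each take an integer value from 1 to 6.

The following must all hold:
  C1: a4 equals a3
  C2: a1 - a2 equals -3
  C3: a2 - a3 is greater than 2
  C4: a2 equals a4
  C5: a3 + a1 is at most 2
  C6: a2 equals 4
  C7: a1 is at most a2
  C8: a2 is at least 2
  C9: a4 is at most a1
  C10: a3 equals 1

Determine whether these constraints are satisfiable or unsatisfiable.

Unsatisfiable

Constraint 6 fixes a2 = 4 and constraint 10 fixes a3 = 1. Constraints 1 and 4 give a2 = a4 = a3, so a2 = a3. But 4 ≠ 1 — contradiction.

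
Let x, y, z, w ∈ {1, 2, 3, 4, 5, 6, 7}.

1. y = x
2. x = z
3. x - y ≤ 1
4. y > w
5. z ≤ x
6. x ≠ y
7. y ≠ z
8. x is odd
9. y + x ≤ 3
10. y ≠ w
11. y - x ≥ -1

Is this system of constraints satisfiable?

Unsatisfiable

From constraints 1 and 2, y = x = z, so y = z. But constraint 7 says y ≠ z. Contradiction.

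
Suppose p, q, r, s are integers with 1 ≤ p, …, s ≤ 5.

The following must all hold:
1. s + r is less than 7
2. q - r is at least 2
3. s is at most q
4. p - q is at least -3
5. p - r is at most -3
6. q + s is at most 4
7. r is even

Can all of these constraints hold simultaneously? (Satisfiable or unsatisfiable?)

Unsatisfiable

Constraints 2, 4, and 5 give p − q ≥ -3, q − r ≥ 2, r − p ≥ 3.
Adding all 3 inequalities: the left sides telescope to 0, and the right sides sum to (-3) + 2 + 3 = 2. So 0 ≥ 2, which is false.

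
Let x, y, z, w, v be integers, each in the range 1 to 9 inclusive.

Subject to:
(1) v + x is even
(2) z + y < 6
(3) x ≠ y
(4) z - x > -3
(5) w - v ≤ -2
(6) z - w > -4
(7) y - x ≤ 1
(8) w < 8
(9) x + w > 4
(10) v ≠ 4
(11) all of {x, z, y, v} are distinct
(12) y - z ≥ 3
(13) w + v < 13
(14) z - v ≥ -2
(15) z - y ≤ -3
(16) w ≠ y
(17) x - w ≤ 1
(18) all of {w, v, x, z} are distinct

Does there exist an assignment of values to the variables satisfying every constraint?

Unsatisfiable

Constraints 5, 7, 14, 15, and 17 give z − v ≥ -2, v − w ≥ 2, w − x ≥ -1, x − y ≥ -1, y − z ≥ 3.
Adding all 5 inequalities: the left sides telescope to 0, and the right sides sum to (-2) + 2 + (-1) + (-1) + 3 = 1. So 0 ≥ 1, which is false.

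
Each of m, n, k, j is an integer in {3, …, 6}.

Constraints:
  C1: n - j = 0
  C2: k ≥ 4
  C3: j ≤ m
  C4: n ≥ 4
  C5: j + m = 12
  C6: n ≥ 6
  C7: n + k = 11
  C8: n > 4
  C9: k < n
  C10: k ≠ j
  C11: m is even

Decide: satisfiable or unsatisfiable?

Satisfiable

Take m = 6, n = 6, k = 5, j = 6. Then constraint 1: n - j = 0; constraint 5: j + m = 12; constraint 7: n + k = 11, and every other listed constraint is also met.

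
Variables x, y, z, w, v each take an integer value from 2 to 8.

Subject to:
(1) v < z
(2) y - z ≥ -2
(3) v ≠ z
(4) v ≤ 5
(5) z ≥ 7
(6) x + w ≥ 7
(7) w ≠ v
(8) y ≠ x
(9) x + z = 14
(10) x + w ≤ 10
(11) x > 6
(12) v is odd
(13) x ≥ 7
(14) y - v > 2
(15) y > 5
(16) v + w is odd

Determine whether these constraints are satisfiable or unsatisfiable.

Try x = 7, y = 6, z = 7, w = 2, v = 3.
Check constraint 2: y - z = -1; constraint 6: x + w = 9. The remaining constraints are straightforward to verify.

Satisfiable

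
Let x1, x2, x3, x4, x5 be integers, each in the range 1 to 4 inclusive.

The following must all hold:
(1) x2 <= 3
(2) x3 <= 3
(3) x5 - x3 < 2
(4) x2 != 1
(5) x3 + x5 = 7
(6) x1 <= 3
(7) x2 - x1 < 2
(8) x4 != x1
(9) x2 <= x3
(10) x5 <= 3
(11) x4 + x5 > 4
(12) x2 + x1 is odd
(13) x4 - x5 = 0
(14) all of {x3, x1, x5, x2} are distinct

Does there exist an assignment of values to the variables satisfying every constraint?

Unsatisfiable

Constraints 1, 2, 6, and 10 confine each of x3, x1, x5, x2 to the 3 values {1, …, 3} (the domain already gives each ≥ 1).
Constraint 14 requires all 4 of them to be distinct, but only 3 values are available — impossible by the pigeonhole principle.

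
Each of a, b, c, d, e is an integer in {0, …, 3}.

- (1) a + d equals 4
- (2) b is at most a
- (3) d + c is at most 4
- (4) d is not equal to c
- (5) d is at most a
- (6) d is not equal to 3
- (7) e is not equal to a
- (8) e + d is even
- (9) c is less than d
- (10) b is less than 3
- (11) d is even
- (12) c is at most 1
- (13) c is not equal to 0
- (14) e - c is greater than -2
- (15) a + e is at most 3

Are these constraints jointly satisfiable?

Satisfiable

The assignment a = 2, b = 0, c = 1, d = 2, e = 0 works:
  constraint 1 holds since a + d = 4.
  constraint 3 holds since d + c = 3.
  constraint 14 holds since e - c = -1.
The rest check out directly.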